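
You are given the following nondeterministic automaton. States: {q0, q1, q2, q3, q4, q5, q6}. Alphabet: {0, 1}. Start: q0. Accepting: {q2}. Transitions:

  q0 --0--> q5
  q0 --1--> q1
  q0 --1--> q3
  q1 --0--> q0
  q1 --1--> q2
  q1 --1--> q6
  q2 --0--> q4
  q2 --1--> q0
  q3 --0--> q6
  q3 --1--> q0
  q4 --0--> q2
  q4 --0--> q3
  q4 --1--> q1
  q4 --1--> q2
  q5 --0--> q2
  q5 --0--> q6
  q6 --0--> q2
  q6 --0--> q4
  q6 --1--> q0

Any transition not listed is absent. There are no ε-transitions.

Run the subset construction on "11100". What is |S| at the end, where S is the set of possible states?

4

Start in {q0}.
Read '1': {q0} → {q1, q3}.
Read '1': {q1, q3} → {q0, q2, q6}.
Read '1': {q0, q2, q6} → {q0, q1, q3}.
Read '0': {q0, q1, q3} → {q0, q5, q6}.
Read '0': {q0, q5, q6} → {q2, q4, q5, q6}.
That set has 4 states.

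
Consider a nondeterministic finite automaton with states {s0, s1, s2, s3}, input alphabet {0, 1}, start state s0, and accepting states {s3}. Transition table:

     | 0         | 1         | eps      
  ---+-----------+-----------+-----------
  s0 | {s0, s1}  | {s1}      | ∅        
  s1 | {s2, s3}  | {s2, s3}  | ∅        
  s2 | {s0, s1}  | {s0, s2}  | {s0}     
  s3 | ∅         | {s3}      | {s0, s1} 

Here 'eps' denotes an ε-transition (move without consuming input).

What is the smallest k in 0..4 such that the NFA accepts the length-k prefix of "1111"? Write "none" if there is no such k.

Start in {s0}.
Read '1': {s0} → {s1}.
Read '1': {s1} → {s0, s1, s2, s3}.
None of the earlier sets intersect F, but {s0, s1, s2, s3} does.

2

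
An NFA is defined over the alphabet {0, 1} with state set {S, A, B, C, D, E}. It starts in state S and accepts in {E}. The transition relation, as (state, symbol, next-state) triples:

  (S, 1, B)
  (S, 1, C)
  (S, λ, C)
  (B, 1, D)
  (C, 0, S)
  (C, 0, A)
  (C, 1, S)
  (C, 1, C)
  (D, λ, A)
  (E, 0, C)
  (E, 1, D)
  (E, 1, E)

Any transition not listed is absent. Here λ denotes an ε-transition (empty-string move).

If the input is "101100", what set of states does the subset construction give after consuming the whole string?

{S, A, C}

Start: ε-closure({S}) = {S, C}.
Read '1': S→{B, C}, C→{S, C}; now {S, B, C}.
Read '0': S→∅, B→∅, C→{S, A}; union {S, A}; ε-closure = {S, A, C}.
Read '1': S→{B, C}, A→∅, C→{S, C}; now {S, B, C}.
Read '1': S→{B, C}, B→{D}, C→{S, C}; union {S, B, C, D}; ε-closure = {S, A, B, C, D}.
Read '0': S→∅, A→∅, B→∅, C→{S, A}, D→∅; union {S, A}; ε-closure = {S, A, C}.
Read '0': S→∅, A→∅, C→{S, A}; union {S, A}; ε-closure = {S, A, C}.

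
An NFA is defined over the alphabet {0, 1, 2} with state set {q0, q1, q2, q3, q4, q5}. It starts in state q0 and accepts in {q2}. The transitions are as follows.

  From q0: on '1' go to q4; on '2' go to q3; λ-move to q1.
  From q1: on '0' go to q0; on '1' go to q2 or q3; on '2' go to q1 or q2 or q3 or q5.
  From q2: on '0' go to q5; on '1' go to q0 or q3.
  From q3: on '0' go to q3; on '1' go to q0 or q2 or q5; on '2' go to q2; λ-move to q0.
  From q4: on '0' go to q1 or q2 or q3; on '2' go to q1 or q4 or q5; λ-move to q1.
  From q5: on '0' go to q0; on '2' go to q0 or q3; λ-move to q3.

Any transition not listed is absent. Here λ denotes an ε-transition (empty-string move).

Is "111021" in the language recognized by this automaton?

Start: ε-closure({q0}) = {q0, q1}.
Read '1': q0→{q4}, q1→{q2, q3}; union {q2, q3, q4}; ε-closure = {q0, q1, q2, q3, q4}.
Read '1': q0→{q4}, q1→{q2, q3}, q2→{q0, q3}, q3→{q0, q2, q5}, q4→∅; union {q0, q2, q3, q4, q5}; ε-closure = {q0, q1, q2, q3, q4, q5}.
Read '1': q0→{q4}, q1→{q2, q3}, q2→{q0, q3}, q3→{q0, q2, q5}, q4→∅, q5→∅; union {q0, q2, q3, q4, q5}; ε-closure = {q0, q1, q2, q3, q4, q5}.
Read '0': q0→∅, q1→{q0}, q2→{q5}, q3→{q3}, q4→{q1, q2, q3}, q5→{q0}; now {q0, q1, q2, q3, q5}.
Read '2': q0→{q3}, q1→{q1, q2, q3, q5}, q2→∅, q3→{q2}, q5→{q0, q3}; now {q0, q1, q2, q3, q5}.
Read '1': q0→{q4}, q1→{q2, q3}, q2→{q0, q3}, q3→{q0, q2, q5}, q5→∅; union {q0, q2, q3, q4, q5}; ε-closure = {q0, q1, q2, q3, q4, q5}.
The final set {q0, q1, q2, q3, q4, q5} contains the accepting state q2.

Yes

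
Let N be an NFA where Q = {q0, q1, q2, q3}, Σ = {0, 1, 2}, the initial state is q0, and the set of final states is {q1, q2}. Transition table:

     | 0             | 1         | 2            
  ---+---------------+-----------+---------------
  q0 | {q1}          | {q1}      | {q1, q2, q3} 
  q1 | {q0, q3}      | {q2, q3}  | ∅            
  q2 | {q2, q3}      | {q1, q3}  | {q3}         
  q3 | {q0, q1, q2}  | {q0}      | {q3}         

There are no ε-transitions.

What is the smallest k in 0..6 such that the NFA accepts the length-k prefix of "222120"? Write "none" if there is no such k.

1

Start in {q0}.
Read '2': q0→{q1, q2, q3}; now {q1, q2, q3}.
None of the earlier sets intersect F, but {q1, q2, q3} does.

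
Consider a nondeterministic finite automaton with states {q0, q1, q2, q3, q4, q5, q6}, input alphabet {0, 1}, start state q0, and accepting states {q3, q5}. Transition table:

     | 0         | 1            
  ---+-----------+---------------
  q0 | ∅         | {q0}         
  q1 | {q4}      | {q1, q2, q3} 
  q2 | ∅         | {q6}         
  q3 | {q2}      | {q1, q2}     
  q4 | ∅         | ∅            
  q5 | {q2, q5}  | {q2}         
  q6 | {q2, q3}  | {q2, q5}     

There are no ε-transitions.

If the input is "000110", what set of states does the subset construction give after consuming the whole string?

∅

Start in {q0}.
Read '0': q0→∅; now ∅.
The set is empty and remains empty for the remaining 5 symbols.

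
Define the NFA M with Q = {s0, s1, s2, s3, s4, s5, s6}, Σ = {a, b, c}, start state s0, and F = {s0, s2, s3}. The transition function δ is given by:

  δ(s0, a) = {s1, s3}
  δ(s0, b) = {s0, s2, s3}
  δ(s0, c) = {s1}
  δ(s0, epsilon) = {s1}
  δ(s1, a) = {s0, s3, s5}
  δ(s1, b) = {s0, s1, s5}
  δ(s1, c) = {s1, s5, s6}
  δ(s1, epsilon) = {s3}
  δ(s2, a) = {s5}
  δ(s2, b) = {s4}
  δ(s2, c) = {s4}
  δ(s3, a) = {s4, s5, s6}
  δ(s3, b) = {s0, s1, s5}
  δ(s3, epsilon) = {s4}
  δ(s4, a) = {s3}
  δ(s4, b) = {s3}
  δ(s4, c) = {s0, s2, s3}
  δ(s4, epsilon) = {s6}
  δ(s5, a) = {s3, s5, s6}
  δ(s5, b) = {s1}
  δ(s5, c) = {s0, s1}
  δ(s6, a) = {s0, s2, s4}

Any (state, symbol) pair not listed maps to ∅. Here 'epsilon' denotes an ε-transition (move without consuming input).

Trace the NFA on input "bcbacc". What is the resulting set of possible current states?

Start: ε-closure({s0}) = {s0, s1, s3, s4, s6}.
Read 'b': {s0, s1, s3, s4, s6} → {s0, s1, s2, s3, s4, s5, s6}.
Read 'c': {s0, s1, s2, s3, s4, s5, s6} → {s0, s1, s2, s3, s4, s5, s6}.
Read 'b': {s0, s1, s2, s3, s4, s5, s6} → {s0, s1, s2, s3, s4, s5, s6}.
Read 'a': {s0, s1, s2, s3, s4, s5, s6} → {s0, s1, s2, s3, s4, s5, s6}.
Read 'c': {s0, s1, s2, s3, s4, s5, s6} → {s0, s1, s2, s3, s4, s5, s6}.
Read 'c': {s0, s1, s2, s3, s4, s5, s6} → {s0, s1, s2, s3, s4, s5, s6}.

{s0, s1, s2, s3, s4, s5, s6}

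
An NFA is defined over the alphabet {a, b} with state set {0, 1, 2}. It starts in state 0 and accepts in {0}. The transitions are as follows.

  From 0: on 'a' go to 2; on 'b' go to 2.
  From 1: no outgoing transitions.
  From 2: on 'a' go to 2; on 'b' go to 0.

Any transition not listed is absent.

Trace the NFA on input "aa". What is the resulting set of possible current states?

{2}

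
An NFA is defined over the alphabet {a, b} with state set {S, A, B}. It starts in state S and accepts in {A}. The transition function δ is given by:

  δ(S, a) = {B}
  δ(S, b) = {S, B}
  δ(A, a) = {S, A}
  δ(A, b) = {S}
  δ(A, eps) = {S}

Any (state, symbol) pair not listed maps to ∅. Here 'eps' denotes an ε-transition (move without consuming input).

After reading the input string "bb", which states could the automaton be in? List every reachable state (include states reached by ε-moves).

{S, B}

Start in {S}.
Read 'b': S→{S, B}; now {S, B}.
Read 'b': S→{S, B}, B→∅; now {S, B}.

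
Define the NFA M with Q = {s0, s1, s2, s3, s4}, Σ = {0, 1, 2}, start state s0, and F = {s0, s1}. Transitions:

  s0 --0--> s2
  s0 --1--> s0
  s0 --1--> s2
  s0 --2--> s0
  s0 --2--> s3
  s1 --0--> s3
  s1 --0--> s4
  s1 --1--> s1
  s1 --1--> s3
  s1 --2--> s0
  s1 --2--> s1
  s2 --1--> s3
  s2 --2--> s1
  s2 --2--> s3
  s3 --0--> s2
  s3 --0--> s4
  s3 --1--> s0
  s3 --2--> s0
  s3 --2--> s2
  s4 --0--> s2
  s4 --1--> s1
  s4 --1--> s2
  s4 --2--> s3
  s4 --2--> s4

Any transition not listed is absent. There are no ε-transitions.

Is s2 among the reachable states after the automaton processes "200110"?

Start in {s0}.
Read '2': s0→{s0, s3}; now {s0, s3}.
Read '0': s0→{s2}, s3→{s2, s4}; now {s2, s4}.
Read '0': s2→∅, s4→{s2}; now {s2}.
Read '1': s2→{s3}; now {s3}.
Read '1': s3→{s0}; now {s0}.
Read '0': s0→{s2}; now {s2}.
State s2 is in {s2}.

Yes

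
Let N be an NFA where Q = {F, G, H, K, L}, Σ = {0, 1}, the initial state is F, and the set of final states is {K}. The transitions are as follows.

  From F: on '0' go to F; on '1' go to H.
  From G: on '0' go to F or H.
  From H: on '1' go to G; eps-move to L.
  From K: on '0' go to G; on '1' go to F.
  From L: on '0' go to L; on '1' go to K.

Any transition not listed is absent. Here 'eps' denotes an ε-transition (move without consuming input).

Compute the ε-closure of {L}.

Begin with {L}.
No ε-moves leave this set, so the closure equals the set itself.

{L}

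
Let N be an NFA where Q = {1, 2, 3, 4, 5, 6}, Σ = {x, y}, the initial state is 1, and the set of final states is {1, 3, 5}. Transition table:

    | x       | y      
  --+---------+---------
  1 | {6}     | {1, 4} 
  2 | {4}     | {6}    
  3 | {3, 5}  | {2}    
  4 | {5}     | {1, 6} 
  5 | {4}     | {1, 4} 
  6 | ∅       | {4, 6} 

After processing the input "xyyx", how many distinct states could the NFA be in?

2

Start in {1}.
Read 'x': {1} → {6}.
Read 'y': {6} → {4, 6}.
Read 'y': {4, 6} → {1, 4, 6}.
Read 'x': {1, 4, 6} → {5, 6}.
That set has 2 states.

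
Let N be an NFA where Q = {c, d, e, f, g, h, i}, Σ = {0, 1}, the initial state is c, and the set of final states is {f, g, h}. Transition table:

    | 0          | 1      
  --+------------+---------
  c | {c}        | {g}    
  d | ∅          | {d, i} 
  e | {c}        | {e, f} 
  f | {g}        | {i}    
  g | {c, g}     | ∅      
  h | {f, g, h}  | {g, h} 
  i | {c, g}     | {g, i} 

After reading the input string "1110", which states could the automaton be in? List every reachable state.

Start in {c}.
Read '1': c→{g}; now {g}.
Read '1': g→∅; now ∅.
The set is empty and remains empty for the remaining 2 symbols.

∅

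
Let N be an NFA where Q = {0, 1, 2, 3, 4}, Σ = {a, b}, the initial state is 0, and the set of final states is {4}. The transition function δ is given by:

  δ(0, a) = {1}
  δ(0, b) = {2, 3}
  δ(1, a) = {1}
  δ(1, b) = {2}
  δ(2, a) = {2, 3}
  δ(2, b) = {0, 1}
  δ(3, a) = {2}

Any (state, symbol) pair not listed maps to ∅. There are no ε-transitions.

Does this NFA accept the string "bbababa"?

No

Start in {0}.
Read 'b': {0} → {2, 3}.
Read 'b': {2, 3} → {0, 1}.
Read 'a': {0, 1} → {1}.
Read 'b': {1} → {2}.
Read 'a': {2} → {2, 3}.
Read 'b': {2, 3} → {0, 1}.
Read 'a': {0, 1} → {1}.
The final set {1} contains no accepting state.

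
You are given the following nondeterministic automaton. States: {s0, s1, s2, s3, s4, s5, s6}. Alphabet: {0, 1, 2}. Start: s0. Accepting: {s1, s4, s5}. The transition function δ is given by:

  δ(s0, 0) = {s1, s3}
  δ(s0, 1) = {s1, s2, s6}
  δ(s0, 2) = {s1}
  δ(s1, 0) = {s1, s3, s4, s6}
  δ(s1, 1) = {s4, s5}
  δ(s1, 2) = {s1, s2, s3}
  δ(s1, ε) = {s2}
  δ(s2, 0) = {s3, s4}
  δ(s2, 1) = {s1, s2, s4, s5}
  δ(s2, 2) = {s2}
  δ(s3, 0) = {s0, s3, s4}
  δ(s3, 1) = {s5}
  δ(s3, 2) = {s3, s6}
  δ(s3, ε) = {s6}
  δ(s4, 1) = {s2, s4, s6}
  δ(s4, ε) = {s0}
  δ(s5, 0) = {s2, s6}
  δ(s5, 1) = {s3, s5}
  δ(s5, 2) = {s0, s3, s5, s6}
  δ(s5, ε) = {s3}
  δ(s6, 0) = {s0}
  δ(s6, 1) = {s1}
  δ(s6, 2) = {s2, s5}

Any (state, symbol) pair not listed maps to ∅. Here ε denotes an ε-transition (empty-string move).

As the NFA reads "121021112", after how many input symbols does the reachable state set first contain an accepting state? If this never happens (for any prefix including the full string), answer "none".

1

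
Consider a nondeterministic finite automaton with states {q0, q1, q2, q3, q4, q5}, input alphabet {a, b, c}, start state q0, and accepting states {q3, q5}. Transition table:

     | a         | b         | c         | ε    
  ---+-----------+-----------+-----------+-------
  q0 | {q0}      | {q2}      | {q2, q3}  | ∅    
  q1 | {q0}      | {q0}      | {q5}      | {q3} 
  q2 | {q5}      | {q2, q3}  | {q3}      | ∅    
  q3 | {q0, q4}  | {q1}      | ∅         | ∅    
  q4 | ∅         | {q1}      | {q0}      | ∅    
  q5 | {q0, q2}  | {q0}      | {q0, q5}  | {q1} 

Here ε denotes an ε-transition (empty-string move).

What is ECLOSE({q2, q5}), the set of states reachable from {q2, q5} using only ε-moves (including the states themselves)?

{q1, q2, q3, q5}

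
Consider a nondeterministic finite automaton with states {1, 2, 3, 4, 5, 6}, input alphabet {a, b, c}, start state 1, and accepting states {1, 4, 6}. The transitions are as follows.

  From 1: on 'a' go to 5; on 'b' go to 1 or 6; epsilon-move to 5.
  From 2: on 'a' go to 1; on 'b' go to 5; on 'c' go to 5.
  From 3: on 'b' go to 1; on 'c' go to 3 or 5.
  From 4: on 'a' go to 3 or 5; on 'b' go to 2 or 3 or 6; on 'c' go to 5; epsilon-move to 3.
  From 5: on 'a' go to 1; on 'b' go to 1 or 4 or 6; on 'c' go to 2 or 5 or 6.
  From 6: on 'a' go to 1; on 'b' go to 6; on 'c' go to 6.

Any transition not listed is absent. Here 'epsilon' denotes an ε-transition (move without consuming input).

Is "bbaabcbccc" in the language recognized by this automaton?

Start: ε-closure({1}) = {1, 5}.
Read 'b': 1→{1, 6}, 5→{1, 4, 6}; union {1, 4, 6}; ε-closure = {1, 3, 4, 5, 6}.
Read 'b': 1→{1, 6}, 3→{1}, 4→{2, 3, 6}, 5→{1, 4, 6}, 6→{6}; union {1, 2, 3, 4, 6}; ε-closure = {1, 2, 3, 4, 5, 6}.
Read 'a': 1→{5}, 2→{1}, 3→∅, 4→{3, 5}, 5→{1}, 6→{1}; now {1, 3, 5}.
Read 'a': 1→{5}, 3→∅, 5→{1}; now {1, 5}.
Read 'b': 1→{1, 6}, 5→{1, 4, 6}; union {1, 4, 6}; ε-closure = {1, 3, 4, 5, 6}.
Read 'c': 1→∅, 3→{3, 5}, 4→{5}, 5→{2, 5, 6}, 6→{6}; now {2, 3, 5, 6}.
Read 'b': 2→{5}, 3→{1}, 5→{1, 4, 6}, 6→{6}; union {1, 4, 5, 6}; ε-closure = {1, 3, 4, 5, 6}.
Read 'c': 1→∅, 3→{3, 5}, 4→{5}, 5→{2, 5, 6}, 6→{6}; now {2, 3, 5, 6}.
Read 'c': 2→{5}, 3→{3, 5}, 5→{2, 5, 6}, 6→{6}; now {2, 3, 5, 6}.
Read 'c': 2→{5}, 3→{3, 5}, 5→{2, 5, 6}, 6→{6}; now {2, 3, 5, 6}.
The final set {2, 3, 5, 6} contains the accepting state 6.

Yes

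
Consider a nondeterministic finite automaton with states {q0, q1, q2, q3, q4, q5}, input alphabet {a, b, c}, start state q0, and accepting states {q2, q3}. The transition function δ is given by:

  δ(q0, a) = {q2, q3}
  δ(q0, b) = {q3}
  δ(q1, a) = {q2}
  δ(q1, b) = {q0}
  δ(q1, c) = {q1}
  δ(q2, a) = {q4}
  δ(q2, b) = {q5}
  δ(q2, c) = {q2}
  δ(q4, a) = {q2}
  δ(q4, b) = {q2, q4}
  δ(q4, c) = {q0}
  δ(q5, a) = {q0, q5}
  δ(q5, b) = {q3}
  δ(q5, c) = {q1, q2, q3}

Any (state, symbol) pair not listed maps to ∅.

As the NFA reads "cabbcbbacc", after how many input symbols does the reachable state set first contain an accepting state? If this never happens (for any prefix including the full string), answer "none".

Start in {q0}.
Read 'c': {q0} → ∅.
The set is empty and remains empty for the remaining 9 symbols.
No reachable set along the way intersects F.

none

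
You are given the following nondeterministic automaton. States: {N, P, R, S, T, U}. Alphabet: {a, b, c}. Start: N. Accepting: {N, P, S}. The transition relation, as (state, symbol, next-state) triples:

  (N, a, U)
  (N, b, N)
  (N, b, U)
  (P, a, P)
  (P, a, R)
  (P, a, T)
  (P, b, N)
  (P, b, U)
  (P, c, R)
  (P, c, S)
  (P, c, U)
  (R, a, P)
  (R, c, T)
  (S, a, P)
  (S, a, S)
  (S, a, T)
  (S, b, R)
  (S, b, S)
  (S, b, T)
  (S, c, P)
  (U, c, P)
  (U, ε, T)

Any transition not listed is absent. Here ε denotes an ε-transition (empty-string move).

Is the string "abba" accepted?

No

Start in {N}.
Read 'a': {N} → {T, U}.
Read 'b': {T, U} → ∅.
The set is empty and remains empty for the remaining 2 symbols.
The final set ∅ contains no accepting state.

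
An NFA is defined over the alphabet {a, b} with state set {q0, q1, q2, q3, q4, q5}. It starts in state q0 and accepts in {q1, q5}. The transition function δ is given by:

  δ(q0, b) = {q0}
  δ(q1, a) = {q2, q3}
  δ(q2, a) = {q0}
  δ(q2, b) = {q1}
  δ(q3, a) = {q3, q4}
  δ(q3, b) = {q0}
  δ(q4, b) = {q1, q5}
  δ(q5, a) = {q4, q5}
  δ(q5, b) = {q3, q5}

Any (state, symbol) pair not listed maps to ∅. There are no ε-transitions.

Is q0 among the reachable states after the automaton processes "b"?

Yes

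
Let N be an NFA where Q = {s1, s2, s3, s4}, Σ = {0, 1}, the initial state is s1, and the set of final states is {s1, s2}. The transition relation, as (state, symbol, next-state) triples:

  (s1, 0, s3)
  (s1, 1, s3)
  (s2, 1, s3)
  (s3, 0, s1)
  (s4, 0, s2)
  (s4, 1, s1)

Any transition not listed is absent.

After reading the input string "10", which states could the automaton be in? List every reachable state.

{s1}

Start in {s1}.
Read '1': {s1} → {s3}.
Read '0': {s3} → {s1}.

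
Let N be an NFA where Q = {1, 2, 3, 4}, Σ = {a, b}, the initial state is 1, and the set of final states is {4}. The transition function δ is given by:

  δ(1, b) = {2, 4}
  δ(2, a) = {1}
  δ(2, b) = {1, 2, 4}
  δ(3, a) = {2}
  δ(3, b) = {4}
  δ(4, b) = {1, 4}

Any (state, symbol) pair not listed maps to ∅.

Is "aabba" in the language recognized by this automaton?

No

Start in {1}.
Read 'a': 1→∅; now ∅.
The set is empty and remains empty for the remaining 4 symbols.
The final set ∅ contains no accepting state.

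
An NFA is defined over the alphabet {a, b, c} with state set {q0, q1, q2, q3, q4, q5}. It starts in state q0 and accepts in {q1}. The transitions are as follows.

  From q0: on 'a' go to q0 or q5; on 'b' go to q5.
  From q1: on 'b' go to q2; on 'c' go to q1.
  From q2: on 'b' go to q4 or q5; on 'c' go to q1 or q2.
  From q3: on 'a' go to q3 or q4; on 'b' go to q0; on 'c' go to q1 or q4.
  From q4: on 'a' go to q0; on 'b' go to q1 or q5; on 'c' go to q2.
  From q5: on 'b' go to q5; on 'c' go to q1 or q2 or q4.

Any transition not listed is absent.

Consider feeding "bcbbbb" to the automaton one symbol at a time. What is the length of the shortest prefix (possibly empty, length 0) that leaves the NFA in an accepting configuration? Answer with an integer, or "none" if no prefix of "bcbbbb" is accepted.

2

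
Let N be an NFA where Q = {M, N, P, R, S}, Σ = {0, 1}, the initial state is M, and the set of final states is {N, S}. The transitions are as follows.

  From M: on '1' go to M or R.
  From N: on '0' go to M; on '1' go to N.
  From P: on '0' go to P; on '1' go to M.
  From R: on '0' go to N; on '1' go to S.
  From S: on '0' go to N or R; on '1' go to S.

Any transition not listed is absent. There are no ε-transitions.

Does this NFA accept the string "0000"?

No

Start in {M}.
Read '0': {M} → ∅.
The set is empty and remains empty for the remaining 3 symbols.
The final set ∅ contains no accepting state.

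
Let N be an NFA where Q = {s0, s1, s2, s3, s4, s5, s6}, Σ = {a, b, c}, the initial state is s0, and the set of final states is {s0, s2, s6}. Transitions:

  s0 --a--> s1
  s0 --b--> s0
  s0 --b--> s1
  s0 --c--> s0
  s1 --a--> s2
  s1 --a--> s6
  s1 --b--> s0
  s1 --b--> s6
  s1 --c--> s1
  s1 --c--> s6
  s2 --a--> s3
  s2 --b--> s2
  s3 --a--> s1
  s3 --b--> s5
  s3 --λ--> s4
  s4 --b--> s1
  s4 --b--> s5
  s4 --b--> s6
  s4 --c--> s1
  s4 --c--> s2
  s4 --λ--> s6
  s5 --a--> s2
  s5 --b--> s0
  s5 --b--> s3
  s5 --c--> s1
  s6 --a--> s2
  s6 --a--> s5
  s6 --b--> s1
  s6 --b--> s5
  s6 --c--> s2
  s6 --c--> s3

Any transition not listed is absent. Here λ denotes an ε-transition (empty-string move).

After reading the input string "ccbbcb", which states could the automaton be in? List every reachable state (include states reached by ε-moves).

Start in {s0}.
Read 'c': {s0} → {s0}.
Read 'c': {s0} → {s0}.
Read 'b': {s0} → {s0, s1}.
Read 'b': {s0, s1} → {s0, s1, s6}.
Read 'c': {s0, s1, s6} → {s0, s1, s2, s3, s4, s6}.
Read 'b': {s0, s1, s2, s3, s4, s6} → {s0, s1, s2, s5, s6}.

{s0, s1, s2, s5, s6}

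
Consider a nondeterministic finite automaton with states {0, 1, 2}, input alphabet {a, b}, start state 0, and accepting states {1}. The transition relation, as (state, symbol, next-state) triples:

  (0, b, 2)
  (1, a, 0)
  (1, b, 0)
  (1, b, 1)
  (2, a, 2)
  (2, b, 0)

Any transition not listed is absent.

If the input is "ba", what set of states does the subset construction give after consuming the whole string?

{2}

Start in {0}.
Read 'b': {0} → {2}.
Read 'a': {2} → {2}.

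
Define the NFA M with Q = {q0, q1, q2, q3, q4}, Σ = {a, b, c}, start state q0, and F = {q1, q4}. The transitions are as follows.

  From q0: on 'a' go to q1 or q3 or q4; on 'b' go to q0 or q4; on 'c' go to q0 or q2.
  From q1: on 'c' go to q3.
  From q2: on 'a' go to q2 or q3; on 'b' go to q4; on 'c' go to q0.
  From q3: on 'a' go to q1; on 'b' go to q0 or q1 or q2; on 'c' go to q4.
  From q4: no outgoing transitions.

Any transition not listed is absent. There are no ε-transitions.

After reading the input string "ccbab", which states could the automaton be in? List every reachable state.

Start in {q0}.
Read 'c': q0→{q0, q2}; now {q0, q2}.
Read 'c': q0→{q0, q2}, q2→{q0}; now {q0, q2}.
Read 'b': q0→{q0, q4}, q2→{q4}; now {q0, q4}.
Read 'a': q0→{q1, q3, q4}, q4→∅; now {q1, q3, q4}.
Read 'b': q1→∅, q3→{q0, q1, q2}, q4→∅; now {q0, q1, q2}.

{q0, q1, q2}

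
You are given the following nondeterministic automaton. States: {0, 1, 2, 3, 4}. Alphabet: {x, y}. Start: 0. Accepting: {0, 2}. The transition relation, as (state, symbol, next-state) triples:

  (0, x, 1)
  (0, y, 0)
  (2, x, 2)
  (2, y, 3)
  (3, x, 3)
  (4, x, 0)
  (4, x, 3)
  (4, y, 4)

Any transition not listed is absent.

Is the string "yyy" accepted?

Start in {0}.
Read 'y': 0→{0}; now {0}.
Read 'y': 0→{0}; now {0}.
Read 'y': 0→{0}; now {0}.
The final set {0} contains the accepting state 0.

Yes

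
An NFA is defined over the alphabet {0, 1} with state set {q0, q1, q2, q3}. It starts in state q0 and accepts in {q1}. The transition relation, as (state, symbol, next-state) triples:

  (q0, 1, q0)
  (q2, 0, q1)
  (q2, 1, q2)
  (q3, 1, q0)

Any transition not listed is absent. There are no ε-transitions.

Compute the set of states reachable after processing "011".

Start in {q0}.
Read '0': q0→∅; now ∅.
The set is empty and remains empty for the remaining 2 symbols.

∅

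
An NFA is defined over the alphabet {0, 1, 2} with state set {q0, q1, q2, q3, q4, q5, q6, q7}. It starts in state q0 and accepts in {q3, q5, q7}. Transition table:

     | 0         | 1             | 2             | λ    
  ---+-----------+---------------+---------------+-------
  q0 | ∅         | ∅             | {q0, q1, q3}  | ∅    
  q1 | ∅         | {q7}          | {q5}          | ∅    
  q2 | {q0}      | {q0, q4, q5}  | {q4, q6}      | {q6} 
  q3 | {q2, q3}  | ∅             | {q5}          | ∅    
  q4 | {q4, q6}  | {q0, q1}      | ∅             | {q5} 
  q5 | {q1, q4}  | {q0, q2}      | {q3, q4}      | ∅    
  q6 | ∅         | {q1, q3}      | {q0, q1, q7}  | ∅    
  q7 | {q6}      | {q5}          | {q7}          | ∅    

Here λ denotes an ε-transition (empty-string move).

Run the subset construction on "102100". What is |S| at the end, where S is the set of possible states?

0

Start in {q0}.
Read '1': {q0} → ∅.
The set is empty and remains empty for the remaining 5 symbols.
That set has 0 states.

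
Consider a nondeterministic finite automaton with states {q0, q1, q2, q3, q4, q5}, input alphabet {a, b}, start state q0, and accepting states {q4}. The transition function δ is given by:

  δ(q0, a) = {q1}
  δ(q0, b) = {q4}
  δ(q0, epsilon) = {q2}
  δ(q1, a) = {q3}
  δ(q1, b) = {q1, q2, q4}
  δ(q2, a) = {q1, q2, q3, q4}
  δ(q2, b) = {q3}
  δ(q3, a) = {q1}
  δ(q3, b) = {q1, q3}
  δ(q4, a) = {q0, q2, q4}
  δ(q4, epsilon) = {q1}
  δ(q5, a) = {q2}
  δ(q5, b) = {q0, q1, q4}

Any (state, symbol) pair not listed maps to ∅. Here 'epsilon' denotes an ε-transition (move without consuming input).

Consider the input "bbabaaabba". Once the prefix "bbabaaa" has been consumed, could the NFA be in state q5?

Start: ε-closure({q0}) = {q0, q2}.
Read 'b': {q0, q2} → {q1, q3, q4}.
Read 'b': {q1, q3, q4} → {q1, q2, q3, q4}.
Read 'a': {q1, q2, q3, q4} → {q0, q1, q2, q3, q4}.
Read 'b': {q0, q1, q2, q3, q4} → {q1, q2, q3, q4}.
Read 'a': {q1, q2, q3, q4} → {q0, q1, q2, q3, q4}.
Read 'a': {q0, q1, q2, q3, q4} → {q0, q1, q2, q3, q4}.
Read 'a': {q0, q1, q2, q3, q4} → {q0, q1, q2, q3, q4}.
State q5 is not in {q0, q1, q2, q3, q4}.

No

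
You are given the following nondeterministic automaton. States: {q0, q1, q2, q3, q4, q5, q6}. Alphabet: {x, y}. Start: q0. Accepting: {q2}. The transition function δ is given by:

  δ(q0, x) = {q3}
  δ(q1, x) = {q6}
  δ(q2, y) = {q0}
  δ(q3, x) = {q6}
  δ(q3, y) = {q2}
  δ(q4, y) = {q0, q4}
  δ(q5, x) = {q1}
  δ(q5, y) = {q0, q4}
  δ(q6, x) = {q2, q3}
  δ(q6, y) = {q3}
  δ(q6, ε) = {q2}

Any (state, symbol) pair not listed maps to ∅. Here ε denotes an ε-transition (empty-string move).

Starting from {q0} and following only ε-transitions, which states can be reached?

{q0}

Begin with {q0}.
No ε-moves leave this set, so the closure equals the set itself.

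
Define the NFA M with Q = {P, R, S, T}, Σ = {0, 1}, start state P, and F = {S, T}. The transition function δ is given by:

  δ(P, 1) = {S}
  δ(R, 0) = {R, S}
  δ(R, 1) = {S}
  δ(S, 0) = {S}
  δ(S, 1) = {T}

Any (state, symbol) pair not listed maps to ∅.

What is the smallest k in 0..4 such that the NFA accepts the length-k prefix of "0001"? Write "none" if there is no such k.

none

Start in {P}.
Read '0': P→∅; now ∅.
The set is empty and remains empty for the remaining 3 symbols.
No reachable set along the way intersects F.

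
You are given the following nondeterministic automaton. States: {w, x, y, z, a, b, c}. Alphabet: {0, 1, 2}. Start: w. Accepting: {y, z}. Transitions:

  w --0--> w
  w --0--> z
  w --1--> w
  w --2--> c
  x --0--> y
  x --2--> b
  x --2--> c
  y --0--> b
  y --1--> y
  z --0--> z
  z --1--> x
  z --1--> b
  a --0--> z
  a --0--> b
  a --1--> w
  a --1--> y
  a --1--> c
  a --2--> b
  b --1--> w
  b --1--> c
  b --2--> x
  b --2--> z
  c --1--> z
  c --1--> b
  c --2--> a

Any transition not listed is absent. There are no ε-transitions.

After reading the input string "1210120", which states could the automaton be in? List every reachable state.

{y, z}

Start in {w}.
Read '1': w→{w}; now {w}.
Read '2': w→{c}; now {c}.
Read '1': c→{z, b}; now {z, b}.
Read '0': z→{z}, b→∅; now {z}.
Read '1': z→{x, b}; now {x, b}.
Read '2': x→{b, c}, b→{x, z}; now {x, z, b, c}.
Read '0': x→{y}, z→{z}, b→∅, c→∅; now {y, z}.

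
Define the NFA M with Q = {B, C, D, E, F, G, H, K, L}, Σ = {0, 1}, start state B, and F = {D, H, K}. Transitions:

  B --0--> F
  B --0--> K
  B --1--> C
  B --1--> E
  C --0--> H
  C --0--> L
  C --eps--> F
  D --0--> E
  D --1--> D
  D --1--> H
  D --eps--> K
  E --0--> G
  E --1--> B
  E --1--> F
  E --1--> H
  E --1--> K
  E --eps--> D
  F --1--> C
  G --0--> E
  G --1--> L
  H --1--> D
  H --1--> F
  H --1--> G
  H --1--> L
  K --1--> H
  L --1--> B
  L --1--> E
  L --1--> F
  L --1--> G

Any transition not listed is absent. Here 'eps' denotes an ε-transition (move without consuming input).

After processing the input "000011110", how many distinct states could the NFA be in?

Start in {B}.
Read '0': {B} → {F, K}.
Read '0': {F, K} → ∅.
The set is empty and remains empty for the remaining 7 symbols.
That set has 0 states.

0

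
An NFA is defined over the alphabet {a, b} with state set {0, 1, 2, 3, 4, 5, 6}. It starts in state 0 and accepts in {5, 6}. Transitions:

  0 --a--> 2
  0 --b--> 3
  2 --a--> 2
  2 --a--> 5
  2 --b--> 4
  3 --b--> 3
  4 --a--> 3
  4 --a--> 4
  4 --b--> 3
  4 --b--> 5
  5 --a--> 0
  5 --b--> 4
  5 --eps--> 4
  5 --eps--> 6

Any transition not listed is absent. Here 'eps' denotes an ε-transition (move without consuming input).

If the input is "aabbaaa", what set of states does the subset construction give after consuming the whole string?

Start in {0}.
Read 'a': 0→{2}; now {2}.
Read 'a': 2→{2, 5}; union {2, 5}; ε-closure = {2, 4, 5, 6}.
Read 'b': 2→{4}, 4→{3, 5}, 5→{4}, 6→∅; union {3, 4, 5}; ε-closure = {3, 4, 5, 6}.
Read 'b': 3→{3}, 4→{3, 5}, 5→{4}, 6→∅; union {3, 4, 5}; ε-closure = {3, 4, 5, 6}.
Read 'a': 3→∅, 4→{3, 4}, 5→{0}, 6→∅; now {0, 3, 4}.
Read 'a': 0→{2}, 3→∅, 4→{3, 4}; now {2, 3, 4}.
Read 'a': 2→{2, 5}, 3→∅, 4→{3, 4}; union {2, 3, 4, 5}; ε-closure = {2, 3, 4, 5, 6}.

{2, 3, 4, 5, 6}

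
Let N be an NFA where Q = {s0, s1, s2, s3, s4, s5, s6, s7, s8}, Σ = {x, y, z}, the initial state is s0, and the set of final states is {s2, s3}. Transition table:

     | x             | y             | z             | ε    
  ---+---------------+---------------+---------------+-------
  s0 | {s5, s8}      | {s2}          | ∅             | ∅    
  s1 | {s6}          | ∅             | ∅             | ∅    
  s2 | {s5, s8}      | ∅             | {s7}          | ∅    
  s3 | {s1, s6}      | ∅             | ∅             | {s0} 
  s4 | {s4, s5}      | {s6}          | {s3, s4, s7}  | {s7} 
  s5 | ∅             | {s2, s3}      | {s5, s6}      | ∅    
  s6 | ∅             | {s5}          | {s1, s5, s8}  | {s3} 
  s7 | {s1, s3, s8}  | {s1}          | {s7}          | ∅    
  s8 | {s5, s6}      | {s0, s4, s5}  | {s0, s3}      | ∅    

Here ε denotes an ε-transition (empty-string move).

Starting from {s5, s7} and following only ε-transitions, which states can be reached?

Begin with {s5, s7}.
No ε-moves leave this set, so the closure equals the set itself.

{s5, s7}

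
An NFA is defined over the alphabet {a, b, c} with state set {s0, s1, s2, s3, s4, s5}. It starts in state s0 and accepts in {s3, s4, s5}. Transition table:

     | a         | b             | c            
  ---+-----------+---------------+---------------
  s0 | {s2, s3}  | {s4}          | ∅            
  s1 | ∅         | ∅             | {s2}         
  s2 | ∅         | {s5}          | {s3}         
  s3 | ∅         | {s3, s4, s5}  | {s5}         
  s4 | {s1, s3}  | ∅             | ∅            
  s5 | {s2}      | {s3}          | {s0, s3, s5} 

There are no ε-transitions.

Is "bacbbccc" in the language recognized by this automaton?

Yes

Start in {s0}.
Read 'b': s0→{s4}; now {s4}.
Read 'a': s4→{s1, s3}; now {s1, s3}.
Read 'c': s1→{s2}, s3→{s5}; now {s2, s5}.
Read 'b': s2→{s5}, s5→{s3}; now {s3, s5}.
Read 'b': s3→{s3, s4, s5}, s5→{s3}; now {s3, s4, s5}.
Read 'c': s3→{s5}, s4→∅, s5→{s0, s3, s5}; now {s0, s3, s5}.
Read 'c': s0→∅, s3→{s5}, s5→{s0, s3, s5}; now {s0, s3, s5}.
Read 'c': s0→∅, s3→{s5}, s5→{s0, s3, s5}; now {s0, s3, s5}.
The final set {s0, s3, s5} contains the accepting states s3, s5.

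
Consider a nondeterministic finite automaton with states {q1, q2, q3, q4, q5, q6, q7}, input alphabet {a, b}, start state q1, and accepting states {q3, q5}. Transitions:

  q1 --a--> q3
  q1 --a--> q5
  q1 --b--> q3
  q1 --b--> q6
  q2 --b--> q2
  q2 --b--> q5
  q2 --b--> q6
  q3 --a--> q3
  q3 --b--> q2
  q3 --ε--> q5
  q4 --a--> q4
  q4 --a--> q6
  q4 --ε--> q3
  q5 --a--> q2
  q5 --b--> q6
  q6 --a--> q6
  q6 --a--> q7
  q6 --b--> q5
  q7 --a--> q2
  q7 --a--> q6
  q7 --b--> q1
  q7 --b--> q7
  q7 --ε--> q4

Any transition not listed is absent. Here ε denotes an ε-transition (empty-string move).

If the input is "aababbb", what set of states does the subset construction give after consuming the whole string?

Start in {q1}.
Read 'a': {q1} → {q3, q5}.
Read 'a': {q3, q5} → {q2, q3, q5}.
Read 'b': {q2, q3, q5} → {q2, q5, q6}.
Read 'a': {q2, q5, q6} → {q2, q3, q4, q5, q6, q7}.
Read 'b': {q2, q3, q4, q5, q6, q7} → {q1, q2, q3, q4, q5, q6, q7}.
Read 'b': {q1, q2, q3, q4, q5, q6, q7} → {q1, q2, q3, q4, q5, q6, q7}.
Read 'b': {q1, q2, q3, q4, q5, q6, q7} → {q1, q2, q3, q4, q5, q6, q7}.

{q1, q2, q3, q4, q5, q6, q7}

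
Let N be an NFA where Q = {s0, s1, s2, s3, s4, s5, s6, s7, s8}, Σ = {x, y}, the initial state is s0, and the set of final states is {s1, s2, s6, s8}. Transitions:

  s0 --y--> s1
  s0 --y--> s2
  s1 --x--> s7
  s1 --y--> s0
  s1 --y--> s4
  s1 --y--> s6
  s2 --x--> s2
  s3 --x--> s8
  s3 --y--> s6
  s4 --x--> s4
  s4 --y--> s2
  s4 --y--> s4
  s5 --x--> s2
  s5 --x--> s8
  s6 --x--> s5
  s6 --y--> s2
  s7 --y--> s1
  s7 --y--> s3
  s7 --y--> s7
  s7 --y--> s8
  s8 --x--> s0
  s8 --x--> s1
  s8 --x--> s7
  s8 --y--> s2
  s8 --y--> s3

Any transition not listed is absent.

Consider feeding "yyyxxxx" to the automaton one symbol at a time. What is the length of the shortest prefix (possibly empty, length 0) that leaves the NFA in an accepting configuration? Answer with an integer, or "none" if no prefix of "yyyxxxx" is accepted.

Start in {s0}.
Read 'y': s0→{s1, s2}; now {s1, s2}.
None of the earlier sets intersect F, but {s1, s2} does.

1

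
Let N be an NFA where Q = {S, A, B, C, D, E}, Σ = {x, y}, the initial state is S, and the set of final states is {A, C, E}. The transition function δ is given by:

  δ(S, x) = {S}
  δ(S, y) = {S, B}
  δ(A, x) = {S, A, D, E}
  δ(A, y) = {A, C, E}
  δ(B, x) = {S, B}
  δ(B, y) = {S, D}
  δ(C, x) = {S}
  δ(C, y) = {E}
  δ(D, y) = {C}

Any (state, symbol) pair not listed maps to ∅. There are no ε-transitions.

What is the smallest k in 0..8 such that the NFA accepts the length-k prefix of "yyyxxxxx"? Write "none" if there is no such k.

Start in {S}.
Read 'y': S→{S, B}; now {S, B}.
Read 'y': S→{S, B}, B→{S, D}; now {S, B, D}.
Read 'y': S→{S, B}, B→{S, D}, D→{C}; now {S, B, C, D}.
None of the earlier sets intersect F, but {S, B, C, D} does.

3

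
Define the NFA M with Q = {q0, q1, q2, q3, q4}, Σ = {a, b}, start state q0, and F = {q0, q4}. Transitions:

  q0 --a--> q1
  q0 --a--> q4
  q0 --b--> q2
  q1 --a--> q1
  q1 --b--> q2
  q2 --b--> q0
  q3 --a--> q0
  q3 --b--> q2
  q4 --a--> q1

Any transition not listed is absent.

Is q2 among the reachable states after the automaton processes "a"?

Start in {q0}.
Read 'a': q0→{q1, q4}; now {q1, q4}.
State q2 is not in {q1, q4}.

No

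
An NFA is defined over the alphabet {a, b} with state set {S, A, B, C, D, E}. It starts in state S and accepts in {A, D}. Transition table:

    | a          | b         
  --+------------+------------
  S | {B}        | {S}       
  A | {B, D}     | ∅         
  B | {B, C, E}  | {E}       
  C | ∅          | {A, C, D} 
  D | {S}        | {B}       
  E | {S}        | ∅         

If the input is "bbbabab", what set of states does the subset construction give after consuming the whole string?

{S}

Start in {S}.
Read 'b': S→{S}; now {S}.
Read 'b': S→{S}; now {S}.
Read 'b': S→{S}; now {S}.
Read 'a': S→{B}; now {B}.
Read 'b': B→{E}; now {E}.
Read 'a': E→{S}; now {S}.
Read 'b': S→{S}; now {S}.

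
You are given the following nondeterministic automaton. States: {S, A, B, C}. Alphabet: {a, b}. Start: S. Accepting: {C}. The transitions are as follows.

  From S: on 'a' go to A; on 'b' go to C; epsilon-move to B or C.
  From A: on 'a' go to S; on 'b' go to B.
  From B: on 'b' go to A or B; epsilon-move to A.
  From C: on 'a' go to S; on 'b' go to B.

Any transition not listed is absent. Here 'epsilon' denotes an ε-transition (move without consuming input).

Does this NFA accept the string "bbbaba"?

Start: ε-closure({S}) = {S, A, B, C}.
Read 'b': S→{C}, A→{B}, B→{A, B}, C→{B}; now {A, B, C}.
Read 'b': A→{B}, B→{A, B}, C→{B}; now {A, B}.
Read 'b': A→{B}, B→{A, B}; now {A, B}.
Read 'a': A→{S}, B→∅; union {S}; ε-closure = {S, A, B, C}.
Read 'b': S→{C}, A→{B}, B→{A, B}, C→{B}; now {A, B, C}.
Read 'a': A→{S}, B→∅, C→{S}; union {S}; ε-closure = {S, A, B, C}.
The final set {S, A, B, C} contains the accepting state C.

Yes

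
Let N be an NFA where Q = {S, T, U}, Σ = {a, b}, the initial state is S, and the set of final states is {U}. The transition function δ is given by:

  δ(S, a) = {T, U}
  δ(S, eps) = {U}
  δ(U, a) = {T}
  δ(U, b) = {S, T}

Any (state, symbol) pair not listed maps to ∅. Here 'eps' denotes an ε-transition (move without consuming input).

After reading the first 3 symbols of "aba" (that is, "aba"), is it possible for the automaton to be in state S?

No

Start: ε-closure({S}) = {S, U}.
Read 'a': S→{T, U}, U→{T}; now {T, U}.
Read 'b': T→∅, U→{S, T}; union {S, T}; ε-closure = {S, T, U}.
Read 'a': S→{T, U}, T→∅, U→{T}; now {T, U}.
State S is not in {T, U}.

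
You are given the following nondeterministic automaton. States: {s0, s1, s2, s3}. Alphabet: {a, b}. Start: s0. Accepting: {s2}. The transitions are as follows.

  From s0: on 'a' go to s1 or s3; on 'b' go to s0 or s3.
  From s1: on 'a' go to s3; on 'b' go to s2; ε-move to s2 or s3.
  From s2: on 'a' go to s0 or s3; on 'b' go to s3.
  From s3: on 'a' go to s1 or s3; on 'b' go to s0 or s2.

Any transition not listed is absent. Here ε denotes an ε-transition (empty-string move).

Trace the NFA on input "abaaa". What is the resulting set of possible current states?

{s0, s1, s2, s3}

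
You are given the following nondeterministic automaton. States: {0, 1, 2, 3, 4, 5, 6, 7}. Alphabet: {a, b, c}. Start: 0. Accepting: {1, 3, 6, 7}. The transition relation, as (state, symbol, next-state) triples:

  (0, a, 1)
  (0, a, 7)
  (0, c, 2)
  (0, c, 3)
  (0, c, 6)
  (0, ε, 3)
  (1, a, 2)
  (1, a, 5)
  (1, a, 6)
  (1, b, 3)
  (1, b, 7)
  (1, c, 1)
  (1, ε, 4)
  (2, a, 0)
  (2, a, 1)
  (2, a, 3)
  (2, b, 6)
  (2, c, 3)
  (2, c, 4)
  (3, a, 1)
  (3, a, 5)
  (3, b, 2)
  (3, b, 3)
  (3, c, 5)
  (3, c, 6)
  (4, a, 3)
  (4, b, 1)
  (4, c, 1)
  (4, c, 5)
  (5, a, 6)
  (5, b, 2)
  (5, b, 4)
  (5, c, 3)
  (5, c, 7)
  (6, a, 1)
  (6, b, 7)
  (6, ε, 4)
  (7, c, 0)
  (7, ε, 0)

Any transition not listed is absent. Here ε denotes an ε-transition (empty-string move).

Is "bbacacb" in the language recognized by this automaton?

Yes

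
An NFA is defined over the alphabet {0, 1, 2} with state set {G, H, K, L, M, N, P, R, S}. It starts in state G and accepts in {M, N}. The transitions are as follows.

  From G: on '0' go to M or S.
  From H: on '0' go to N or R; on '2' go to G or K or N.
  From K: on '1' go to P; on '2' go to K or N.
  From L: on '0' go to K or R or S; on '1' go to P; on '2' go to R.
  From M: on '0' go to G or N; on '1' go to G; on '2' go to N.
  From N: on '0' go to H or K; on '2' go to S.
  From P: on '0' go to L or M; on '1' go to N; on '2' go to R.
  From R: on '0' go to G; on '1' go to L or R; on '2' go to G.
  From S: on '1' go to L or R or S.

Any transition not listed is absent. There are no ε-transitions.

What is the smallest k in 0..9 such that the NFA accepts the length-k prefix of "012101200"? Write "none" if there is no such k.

1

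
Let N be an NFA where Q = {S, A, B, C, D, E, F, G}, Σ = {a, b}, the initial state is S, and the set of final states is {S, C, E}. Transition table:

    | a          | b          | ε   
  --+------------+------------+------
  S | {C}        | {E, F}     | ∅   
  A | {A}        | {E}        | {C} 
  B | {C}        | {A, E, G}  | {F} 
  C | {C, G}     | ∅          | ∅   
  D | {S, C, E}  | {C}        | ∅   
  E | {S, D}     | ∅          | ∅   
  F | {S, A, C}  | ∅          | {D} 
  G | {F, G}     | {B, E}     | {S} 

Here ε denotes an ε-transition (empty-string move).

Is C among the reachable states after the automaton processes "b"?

No

Start in {S}.
Read 'b': S→{E, F}; union {E, F}; ε-closure = {D, E, F}.
State C is not in {D, E, F}.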